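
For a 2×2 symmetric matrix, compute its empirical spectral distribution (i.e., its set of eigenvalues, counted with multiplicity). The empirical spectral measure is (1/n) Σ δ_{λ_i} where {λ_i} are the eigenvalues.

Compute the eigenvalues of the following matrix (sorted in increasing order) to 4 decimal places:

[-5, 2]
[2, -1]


Since M is real symmetric, both eigenvalues are real; they are the roots of det(λI − M) = λ² − (tr M) λ + det M.
tr M = -5 + (-1) = -6.
det M = (-5)·(-1) − 2² = 5 − 4 = 1.
Characteristic polynomial: λ² + 6λ + 1 = 0.
Discriminant Δ = (tr M)² − 4·det M = 36 − 4 = 32; √Δ = 5.656854.
λ = (tr M ± √Δ)/2 = (-6 ± 5.656854)/2, giving (tr M − √Δ)/2 = -5.8284 and (tr M + √Δ)/2 = -0.1716.

Eigenvalues sorted in increasing order: [-5.8284, -0.1716].


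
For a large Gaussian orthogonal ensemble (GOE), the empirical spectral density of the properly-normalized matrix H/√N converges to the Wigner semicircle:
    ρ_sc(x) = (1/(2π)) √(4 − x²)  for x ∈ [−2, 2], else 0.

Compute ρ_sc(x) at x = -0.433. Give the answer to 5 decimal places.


ρ_sc(x) = (1/(2π)) √(4 − x²). With x = -0.433:
  4 − x² = 4 − (-0.433)² = 4 − 0.187489 = 3.812511.
  √(4 − x²) = 1.952565.
  1/(2π) = 0.159155.
  ρ_sc(-0.433) = 0.159155 · 1.952565 = 0.310760.

Rounded to 5 decimal places: ρ_sc(-0.433) ≈ 0.31076.


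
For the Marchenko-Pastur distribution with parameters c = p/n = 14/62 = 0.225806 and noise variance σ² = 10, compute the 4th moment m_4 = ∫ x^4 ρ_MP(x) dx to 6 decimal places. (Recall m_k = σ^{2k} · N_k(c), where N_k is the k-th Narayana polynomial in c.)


E[X⁴] = σ⁸ (1 + 6c + 6c² + c³) (fourth MP moment). With σ² = 10 (so σ⁸ = 10000) and c = 14/62 = 0.225806: E[X⁴] = 10000 · (1 + 6·0.225806 + 6·(0.225806)² + (0.225806)³) = 10000 · 2.672284.

So E[X^4] = 26722.835756.


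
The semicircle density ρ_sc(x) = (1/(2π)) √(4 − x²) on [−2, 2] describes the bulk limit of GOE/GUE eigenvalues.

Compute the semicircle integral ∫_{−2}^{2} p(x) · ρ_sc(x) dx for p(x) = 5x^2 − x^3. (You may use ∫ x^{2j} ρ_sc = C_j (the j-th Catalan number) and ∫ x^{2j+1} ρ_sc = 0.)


Write p(x) = Σ a_i x^i, split into monomials and integrate each against ρ_sc separately.
Using ∫ x^{2j} ρ_sc = C_j = (1/(j+1)) C(2j, j) (Catalan numbers) and ∫ x^{2j+1} ρ_sc = 0 (odd monomials vanish by symmetry):
  i = 2 (even): a_2 · C_{1} = 5 · 1 = 5
  i = 3 (odd): ∫ x^3 ρ_sc = 0 (vanishes)

Summing the contributions: ∫_{−2}^{2} p(x) ρ_sc(x) dx = 5.


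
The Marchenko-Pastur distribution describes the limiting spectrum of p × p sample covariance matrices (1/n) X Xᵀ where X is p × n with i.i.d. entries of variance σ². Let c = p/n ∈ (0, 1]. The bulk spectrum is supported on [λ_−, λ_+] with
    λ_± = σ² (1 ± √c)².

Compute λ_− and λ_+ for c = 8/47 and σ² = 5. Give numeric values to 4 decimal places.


c = 8/47 = 0.170213; √c = 0.412568.
λ_− = σ² (1 − √c)² = 5 · (1 − 0.412568)² = 5 · (0.587432)² = 1.725379.
λ_+ = σ² (1 + √c)² = 5 · (1 + 0.412568)² = 5 · (1.412568)² = 9.976749.

Rounded to 4 decimal places: λ_− ≈ 1.7254, λ_+ ≈ 9.9767.


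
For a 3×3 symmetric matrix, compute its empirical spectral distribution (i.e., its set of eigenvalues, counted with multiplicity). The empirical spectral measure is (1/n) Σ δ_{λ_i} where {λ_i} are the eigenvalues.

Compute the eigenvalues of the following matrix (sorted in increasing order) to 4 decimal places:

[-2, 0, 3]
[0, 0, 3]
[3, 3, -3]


Since M is real symmetric, all three eigenvalues are real; they are the roots of det(λI − M) = λ³ − (tr M) λ² + s λ − det M, where s is the sum of the principal 2×2 minors.
tr M = -2 + 0 + (-3) = -5.
s = ((-2)·0 − 0²) + ((-2)·(-3) − 3²) + (0·(-3) − 3²) = 0 + (-3) + (-9) = -12.
det M (expand along row 1) = (-2)·(-9) − 0·(-9) + 3·0 = 18.
Characteristic polynomial: λ³ + 5λ² − 12λ − 18 = 0.
Substitute λ = y + (tr M)/3 = y − 1.666667 to remove the quadratic term: y³ + p·y + q = 0 with p = s − (tr M)²/3 = -20.333333 and q = −2(tr M)³/27 + (tr M)·s/3 − det M = 11.259259.
Three real roots ⇒ use the trigonometric (Viète) form: r = 2√(−p/3) = 5.206833, φ = arccos(3q/(p·r)) = arccos(-0.319043) = 1.895516 rad.
y_k = r·cos(φ/3 − 2πk/3) for k = 0, 1, 2 gives y = 4.201617, 0.562486, -4.764104.
λ_k = y_k − 1.666667 gives λ = 2.5350, -1.1042, -6.4308 (check: the sum is -5.0000 = tr M).

Eigenvalues sorted in increasing order: [-6.4308, -1.1042, 2.5350].


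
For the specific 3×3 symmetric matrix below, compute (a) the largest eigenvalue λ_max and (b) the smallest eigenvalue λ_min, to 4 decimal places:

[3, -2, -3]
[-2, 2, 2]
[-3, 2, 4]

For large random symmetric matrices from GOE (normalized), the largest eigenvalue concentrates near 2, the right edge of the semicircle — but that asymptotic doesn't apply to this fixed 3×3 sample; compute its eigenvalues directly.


Since M is real symmetric, all three eigenvalues are real; they are the roots of det(λI − M) = λ³ − (tr M) λ² + s λ − det M, where s is the sum of the principal 2×2 minors.
tr M = 3 + 2 + 4 = 9.
s = (3·2 − (-2)²) + (3·4 − (-3)²) + (2·4 − 2²) = 2 + 3 + 4 = 9.
det M (expand along row 1) = 3·4 − (-2)·(-2) + (-3)·2 = 2.
Characteristic polynomial: λ³ − 9λ² + 9λ − 2 = 0.
Substitute λ = y + (tr M)/3 = y + 3.000000 to remove the quadratic term: y³ + p·y + q = 0 with p = s − (tr M)²/3 = -18.000000 and q = −2(tr M)³/27 + (tr M)·s/3 − det M = -29.000000.
Three real roots ⇒ use the trigonometric (Viète) form: r = 2√(−p/3) = 4.898979, φ = arccos(3q/(p·r)) = arccos(0.986600) = 0.163890 rad.
y_k = r·cos(φ/3 − 2πk/3) for k = 0, 1, 2 gives y = 4.891671, -2.214175, -2.677496.
λ_k = y_k + 3.000000 gives λ = 7.8917, 0.7858, 0.3225 (check: the sum is 9.0000 = tr M).

Hence λ_max = 7.8917 and λ_min = 0.3225.


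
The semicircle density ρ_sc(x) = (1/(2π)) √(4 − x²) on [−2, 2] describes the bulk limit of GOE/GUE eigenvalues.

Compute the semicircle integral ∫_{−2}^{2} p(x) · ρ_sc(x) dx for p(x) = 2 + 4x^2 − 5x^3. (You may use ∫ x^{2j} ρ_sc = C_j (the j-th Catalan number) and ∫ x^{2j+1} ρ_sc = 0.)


Write p(x) = Σ a_i x^i, split into monomials and integrate each against ρ_sc separately.
Using ∫ x^{2j} ρ_sc = C_j = (1/(j+1)) C(2j, j) (Catalan numbers) and ∫ x^{2j+1} ρ_sc = 0 (odd monomials vanish by symmetry):
  i = 0 (even): a_0 · C_{0} = 2 · 1 = 2
  i = 2 (even): a_2 · C_{1} = 4 · 1 = 4
  i = 3 (odd): ∫ x^3 ρ_sc = 0 (vanishes)

Summing the contributions: ∫_{−2}^{2} p(x) ρ_sc(x) dx = 2 + 4 = 6.


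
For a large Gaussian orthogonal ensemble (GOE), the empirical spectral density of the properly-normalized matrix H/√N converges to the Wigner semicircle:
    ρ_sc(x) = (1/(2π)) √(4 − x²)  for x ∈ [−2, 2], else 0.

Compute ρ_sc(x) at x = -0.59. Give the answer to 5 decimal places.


ρ_sc(x) = (1/(2π)) √(4 − x²). With x = -0.59:
  4 − x² = 4 − (-0.59)² = 4 − 0.348100 = 3.651900.
  √(4 − x²) = 1.910995.
  1/(2π) = 0.159155.
  ρ_sc(-0.59) = 0.159155 · 1.910995 = 0.304144.

Rounded to 5 decimal places: ρ_sc(-0.59) ≈ 0.30414.


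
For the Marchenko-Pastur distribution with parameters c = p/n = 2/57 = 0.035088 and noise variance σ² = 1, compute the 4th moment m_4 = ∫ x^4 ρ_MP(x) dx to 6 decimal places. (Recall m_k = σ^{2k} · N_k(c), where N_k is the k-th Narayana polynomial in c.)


E[X⁴] = σ⁸ (1 + 6c + 6c² + c³) (fourth MP moment). With σ² = 1 (so σ⁸ = 1) and c = 2/57 = 0.035088: E[X⁴] = 1 · (1 + 6·0.035088 + 6·(0.035088)² + (0.035088)³) = 1 · 1.217956.

So E[X^4] = 1.217956.


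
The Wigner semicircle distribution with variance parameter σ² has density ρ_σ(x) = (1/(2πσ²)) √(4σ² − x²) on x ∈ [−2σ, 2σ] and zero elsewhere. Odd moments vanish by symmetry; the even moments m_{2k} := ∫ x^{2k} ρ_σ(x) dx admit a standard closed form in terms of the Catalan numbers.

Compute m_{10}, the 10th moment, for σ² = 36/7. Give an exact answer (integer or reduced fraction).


By the scaled semicircle moment identity, m_{2k} = σ^{2k} · C_k with k = 5.
C_5 = (1/(k+1)) · C(2k, k) = (1/6) · C(10, 5) = (1/6) · 252 = 42.
σ^{2k} = (σ²)^k = (36/7)^5 = 60466176/16807.

Therefore m_{10} = σ^{10} · C_5 = (60466176/16807) · 42 = 362797056/2401.


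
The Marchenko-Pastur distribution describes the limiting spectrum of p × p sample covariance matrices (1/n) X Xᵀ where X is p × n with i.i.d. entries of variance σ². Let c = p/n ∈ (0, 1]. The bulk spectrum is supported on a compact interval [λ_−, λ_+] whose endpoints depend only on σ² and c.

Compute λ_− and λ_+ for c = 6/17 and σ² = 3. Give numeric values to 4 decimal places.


c = 6/17 = 0.352941; √c = 0.594089.
λ_− = σ² (1 − √c)² = 3 · (1 − 0.594089)² = 3 · (0.405911)² = 0.494292.
λ_+ = σ² (1 + √c)² = 3 · (1 + 0.594089)² = 3 · (1.594089)² = 7.623355.

Rounded to 4 decimal places: λ_− ≈ 0.4943, λ_+ ≈ 7.6234.


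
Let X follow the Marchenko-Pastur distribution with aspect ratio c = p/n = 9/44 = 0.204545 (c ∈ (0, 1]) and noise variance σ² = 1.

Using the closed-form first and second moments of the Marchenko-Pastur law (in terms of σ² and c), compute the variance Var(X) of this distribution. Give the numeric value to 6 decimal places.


Recall the MP moments m_1 = E[X] = σ² and m_2 = E[X²] = σ⁴ (1 + c).
m_1 = E[X] = σ² = 1, so m_1² = 1.
m_2 = E[X²] = σ⁴ (1 + c) = 1 · (1 + 0.204545) = 1 · 1.204545 = 1.204545.
(Note m_2 − m_1² simplifies to c · σ⁴ = 0.204545 · 1.)

Var(X) = m_2 − m_1² = 1.204545 − 1 = 0.204545.


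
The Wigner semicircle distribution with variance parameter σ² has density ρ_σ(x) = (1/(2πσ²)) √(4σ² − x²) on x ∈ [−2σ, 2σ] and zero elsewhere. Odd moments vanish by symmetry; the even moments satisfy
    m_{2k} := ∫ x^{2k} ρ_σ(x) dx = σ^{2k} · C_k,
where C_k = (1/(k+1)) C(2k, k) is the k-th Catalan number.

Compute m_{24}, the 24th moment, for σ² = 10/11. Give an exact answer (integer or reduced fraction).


By the scaled semicircle moment identity, m_{2k} = σ^{2k} · C_k with k = 12.
C_12 = (1/(k+1)) · C(2k, k) = (1/13) · C(24, 12) = (1/13) · 2704156 = 208012.
σ^{2k} = (σ²)^k = (10/11)^12 = 1000000000000/3138428376721.

Therefore m_{24} = σ^{24} · C_12 = (1000000000000/3138428376721) · 208012 = 208012000000000000/3138428376721.


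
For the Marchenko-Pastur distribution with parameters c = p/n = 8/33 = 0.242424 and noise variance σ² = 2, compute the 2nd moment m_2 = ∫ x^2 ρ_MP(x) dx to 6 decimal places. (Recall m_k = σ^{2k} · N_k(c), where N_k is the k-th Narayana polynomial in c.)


E[X²] = σ⁴ (1 + c) (second MP moment). With σ² = 2 (so σ⁴ = 4) and c = 8/33 = 0.242424: E[X²] = 4 · (1 + 0.242424) = 4 · 1.242424.

So E[X^2] = 4.969697.


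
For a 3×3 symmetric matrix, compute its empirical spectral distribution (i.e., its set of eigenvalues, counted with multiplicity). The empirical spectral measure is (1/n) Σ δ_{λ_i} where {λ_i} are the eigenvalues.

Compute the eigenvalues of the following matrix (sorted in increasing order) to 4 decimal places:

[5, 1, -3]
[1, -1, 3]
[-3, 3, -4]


Since M is real symmetric, all three eigenvalues are real; they are the roots of det(λI − M) = λ³ − (tr M) λ² + s λ − det M, where s is the sum of the principal 2×2 minors.
tr M = 5 + (-1) + (-4) = 0.
s = (5·(-1) − 1²) + (5·(-4) − (-3)²) + ((-1)·(-4) − 3²) = -6 + (-29) + (-5) = -40.
det M (expand along row 1) = 5·(-5) − 1·5 + (-3)·0 = -30.
Characteristic polynomial: λ³ − 40λ + 30 = 0.
Substitute λ = y + (tr M)/3 = y + 0.000000 to remove the quadratic term: y³ + p·y + q = 0 with p = s − (tr M)²/3 = -40.000000 and q = −2(tr M)³/27 + (tr M)·s/3 − det M = 30.000000.
Three real roots ⇒ use the trigonometric (Viète) form: r = 2√(−p/3) = 7.302967, φ = arccos(3q/(p·r)) = arccos(-0.308094) = 1.883985 rad.
y_k = r·cos(φ/3 − 2πk/3) for k = 0, 1, 2 gives y = 5.909613, 0.761019, -6.670632.
λ_k = y_k + 0.000000 gives λ = 5.9096, 0.7610, -6.6706 (check: the sum is 0.0000 = tr M).

Eigenvalues sorted in increasing order: [-6.6706, 0.7610, 5.9096].


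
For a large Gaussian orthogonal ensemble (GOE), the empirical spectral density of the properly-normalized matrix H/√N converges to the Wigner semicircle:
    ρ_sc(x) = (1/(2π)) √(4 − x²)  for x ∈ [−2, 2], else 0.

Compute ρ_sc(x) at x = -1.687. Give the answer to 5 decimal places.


ρ_sc(x) = (1/(2π)) √(4 − x²). With x = -1.687:
  4 − x² = 4 − (-1.687)² = 4 − 2.845969 = 1.154031.
  √(4 − x²) = 1.074258.
  1/(2π) = 0.159155.
  ρ_sc(-1.687) = 0.159155 · 1.074258 = 0.170974.

Rounded to 5 decimal places: ρ_sc(-1.687) ≈ 0.17097.


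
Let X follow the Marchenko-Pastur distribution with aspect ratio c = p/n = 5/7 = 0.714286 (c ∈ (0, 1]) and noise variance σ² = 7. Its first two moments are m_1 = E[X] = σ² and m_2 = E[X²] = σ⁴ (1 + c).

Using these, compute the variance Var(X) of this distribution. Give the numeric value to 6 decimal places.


m_1 = E[X] = σ² = 7, so m_1² = 49.
m_2 = E[X²] = σ⁴ (1 + c) = 49 · (1 + 0.714286) = 49 · 1.714286 = 84.000000.
(Note m_2 − m_1² simplifies to c · σ⁴ = 0.714286 · 49.)

Var(X) = m_2 − m_1² = 84.000000 − 49 = 35.000000.


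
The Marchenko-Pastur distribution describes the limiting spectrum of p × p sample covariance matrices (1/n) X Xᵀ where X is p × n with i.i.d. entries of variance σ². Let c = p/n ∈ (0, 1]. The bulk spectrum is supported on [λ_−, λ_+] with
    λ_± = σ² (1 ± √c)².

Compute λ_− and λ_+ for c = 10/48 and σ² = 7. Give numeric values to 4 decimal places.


c = 10/48 = 0.208333; √c = 0.456435.
λ_− = σ² (1 − √c)² = 7 · (1 − 0.456435)² = 7 · (0.543565)² = 2.068237.
λ_+ = σ² (1 + √c)² = 7 · (1 + 0.456435)² = 7 · (1.456435)² = 14.848430.

Rounded to 4 decimal places: λ_− ≈ 2.0682, λ_+ ≈ 14.8484.


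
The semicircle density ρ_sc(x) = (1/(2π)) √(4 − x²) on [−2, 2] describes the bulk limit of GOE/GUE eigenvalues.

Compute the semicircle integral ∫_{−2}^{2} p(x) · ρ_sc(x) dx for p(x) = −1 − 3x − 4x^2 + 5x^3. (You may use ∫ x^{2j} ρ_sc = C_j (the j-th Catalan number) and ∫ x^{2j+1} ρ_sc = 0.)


Write p(x) = Σ a_i x^i, split into monomials and integrate each against ρ_sc separately.
Using ∫ x^{2j} ρ_sc = C_j = (1/(j+1)) C(2j, j) (Catalan numbers) and ∫ x^{2j+1} ρ_sc = 0 (odd monomials vanish by symmetry):
  i = 0 (even): a_0 · C_{0} = -1 · 1 = -1
  i = 1 (odd): ∫ x^1 ρ_sc = 0 (vanishes)
  i = 2 (even): a_2 · C_{1} = -4 · 1 = -4
  i = 3 (odd): ∫ x^3 ρ_sc = 0 (vanishes)

Summing the contributions: ∫_{−2}^{2} p(x) ρ_sc(x) dx = (-1) + (-4) = -5.


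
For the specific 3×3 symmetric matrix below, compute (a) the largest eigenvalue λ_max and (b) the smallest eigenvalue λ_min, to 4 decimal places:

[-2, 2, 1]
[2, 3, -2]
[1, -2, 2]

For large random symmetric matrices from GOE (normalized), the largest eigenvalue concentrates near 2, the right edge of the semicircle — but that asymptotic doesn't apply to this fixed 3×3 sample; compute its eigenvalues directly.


Since M is real symmetric, all three eigenvalues are real; they are the roots of det(λI − M) = λ³ − (tr M) λ² + s λ − det M, where s is the sum of the principal 2×2 minors.
tr M = -2 + 3 + 2 = 3.
s = ((-2)·3 − 2²) + ((-2)·2 − 1²) + (3·2 − (-2)²) = -10 + (-5) + 2 = -13.
det M (expand along row 1) = (-2)·2 − 2·6 + 1·(-7) = -23.
Characteristic polynomial: λ³ − 3λ² − 13λ + 23 = 0.
Substitute λ = y + (tr M)/3 = y + 1.000000 to remove the quadratic term: y³ + p·y + q = 0 with p = s − (tr M)²/3 = -16.000000 and q = −2(tr M)³/27 + (tr M)·s/3 − det M = 8.000000.
Three real roots ⇒ use the trigonometric (Viète) form: r = 2√(−p/3) = 4.618802, φ = arccos(3q/(p·r)) = arccos(-0.324760) = 1.901554 rad.
y_k = r·cos(φ/3 − 2πk/3) for k = 0, 1, 2 gives y = 3.721612, 0.508203, -4.229815.
λ_k = y_k + 1.000000 gives λ = 4.7216, 1.5082, -3.2298 (check: the sum is 3.0000 = tr M).

Hence λ_max = 4.7216 and λ_min = -3.2298.


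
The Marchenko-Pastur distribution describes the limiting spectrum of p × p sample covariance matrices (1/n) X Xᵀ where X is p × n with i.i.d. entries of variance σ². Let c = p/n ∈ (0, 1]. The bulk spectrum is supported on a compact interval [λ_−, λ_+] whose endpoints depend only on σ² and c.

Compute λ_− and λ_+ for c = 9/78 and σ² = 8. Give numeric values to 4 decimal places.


c = 9/78 = 0.115385; √c = 0.339683.
λ_− = σ² (1 − √c)² = 8 · (1 − 0.339683)² = 8 · (0.660317)² = 3.488147.
λ_+ = σ² (1 + √c)² = 8 · (1 + 0.339683)² = 8 · (1.339683)² = 14.358007.

Rounded to 4 decimal places: λ_− ≈ 3.4881, λ_+ ≈ 14.3580.


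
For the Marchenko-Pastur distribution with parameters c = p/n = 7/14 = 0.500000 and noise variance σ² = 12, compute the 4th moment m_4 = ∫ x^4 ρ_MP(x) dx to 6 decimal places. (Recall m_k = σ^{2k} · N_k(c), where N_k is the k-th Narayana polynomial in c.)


E[X⁴] = σ⁸ (1 + 6c + 6c² + c³) (fourth MP moment). With σ² = 12 (so σ⁸ = 20736) and c = 7/14 = 0.500000: E[X⁴] = 20736 · (1 + 6·0.500000 + 6·(0.500000)² + (0.500000)³) = 20736 · 5.625000.

So E[X^4] = 116640.000000.


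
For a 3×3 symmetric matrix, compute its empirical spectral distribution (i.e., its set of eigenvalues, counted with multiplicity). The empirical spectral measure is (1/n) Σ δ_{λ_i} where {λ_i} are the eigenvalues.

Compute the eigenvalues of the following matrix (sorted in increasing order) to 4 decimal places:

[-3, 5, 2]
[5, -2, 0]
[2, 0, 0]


Since M is real symmetric, all three eigenvalues are real; they are the roots of det(λI − M) = λ³ − (tr M) λ² + s λ − det M, where s is the sum of the principal 2×2 minors.
tr M = -3 + (-2) + 0 = -5.
s = ((-3)·(-2) − 5²) + ((-3)·0 − 2²) + ((-2)·0 − 0²) = -19 + (-4) + 0 = -23.
det M (expand along row 1) = (-3)·0 − 5·0 + 2·4 = 8.
Characteristic polynomial: λ³ + 5λ² − 23λ − 8 = 0.
Substitute λ = y + (tr M)/3 = y − 1.666667 to remove the quadratic term: y³ + p·y + q = 0 with p = s − (tr M)²/3 = -31.333333 and q = −2(tr M)³/27 + (tr M)·s/3 − det M = 39.592593.
Three real roots ⇒ use the trigonometric (Viète) form: r = 2√(−p/3) = 6.463573, φ = arccos(3q/(p·r)) = arccos(-0.586484) = 2.197507 rad.
y_k = r·cos(φ/3 − 2πk/3) for k = 0, 1, 2 gives y = 4.805688, 1.340464, -6.146152.
λ_k = y_k − 1.666667 gives λ = 3.1390, -0.3262, -7.8128 (check: the sum is -5.0000 = tr M).

Eigenvalues sorted in increasing order: [-7.8128, -0.3262, 3.1390].


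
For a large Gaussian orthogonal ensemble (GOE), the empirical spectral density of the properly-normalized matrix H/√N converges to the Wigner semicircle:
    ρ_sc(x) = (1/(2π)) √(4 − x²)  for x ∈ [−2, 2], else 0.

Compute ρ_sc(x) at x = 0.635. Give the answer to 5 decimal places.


ρ_sc(x) = (1/(2π)) √(4 − x²). With x = 0.635:
  4 − x² = 4 − (0.635)² = 4 − 0.403225 = 3.596775.
  √(4 − x²) = 1.896517.
  1/(2π) = 0.159155.
  ρ_sc(0.635) = 0.159155 · 1.896517 = 0.301840.

Rounded to 5 decimal places: ρ_sc(0.635) ≈ 0.30184.


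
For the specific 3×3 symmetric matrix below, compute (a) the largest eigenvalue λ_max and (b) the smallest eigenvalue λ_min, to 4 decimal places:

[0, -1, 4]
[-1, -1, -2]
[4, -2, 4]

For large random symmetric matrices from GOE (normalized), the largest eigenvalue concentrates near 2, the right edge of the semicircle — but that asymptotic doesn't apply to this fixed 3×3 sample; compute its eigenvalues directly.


Since M is real symmetric, all three eigenvalues are real; they are the roots of det(λI − M) = λ³ − (tr M) λ² + s λ − det M, where s is the sum of the principal 2×2 minors.
tr M = 0 + (-1) + 4 = 3.
s = (0·(-1) − (-1)²) + (0·4 − 4²) + ((-1)·4 − (-2)²) = -1 + (-16) + (-8) = -25.
det M (expand along row 1) = 0·(-8) − (-1)·4 + 4·6 = 28.
Characteristic polynomial: λ³ − 3λ² − 25λ − 28 = 0.
Substitute λ = y + (tr M)/3 = y + 1.000000 to remove the quadratic term: y³ + p·y + q = 0 with p = s − (tr M)²/3 = -28.000000 and q = −2(tr M)³/27 + (tr M)·s/3 − det M = -55.000000.
Three real roots ⇒ use the trigonometric (Viète) form: r = 2√(−p/3) = 6.110101, φ = arccos(3q/(p·r)) = arccos(0.964445) = 0.267461 rad.
y_k = r·cos(φ/3 − 2πk/3) for k = 0, 1, 2 gives y = 6.085834, -2.571786, -3.514049.
λ_k = y_k + 1.000000 gives λ = 7.0858, -1.5718, -2.5140 (check: the sum is 3.0000 = tr M).

Hence λ_max = 7.0858 and λ_min = -2.5140.


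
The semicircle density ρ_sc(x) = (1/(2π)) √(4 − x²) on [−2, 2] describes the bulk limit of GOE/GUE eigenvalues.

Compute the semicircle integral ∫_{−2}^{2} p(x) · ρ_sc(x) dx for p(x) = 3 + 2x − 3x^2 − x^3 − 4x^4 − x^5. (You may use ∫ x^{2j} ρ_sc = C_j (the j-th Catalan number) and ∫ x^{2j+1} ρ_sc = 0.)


Write p(x) = Σ a_i x^i, split into monomials and integrate each against ρ_sc separately.
Using ∫ x^{2j} ρ_sc = C_j = (1/(j+1)) C(2j, j) (Catalan numbers) and ∫ x^{2j+1} ρ_sc = 0 (odd monomials vanish by symmetry):
  i = 0 (even): a_0 · C_{0} = 3 · 1 = 3
  i = 1 (odd): ∫ x^1 ρ_sc = 0 (vanishes)
  i = 2 (even): a_2 · C_{1} = -3 · 1 = -3
  i = 3 (odd): ∫ x^3 ρ_sc = 0 (vanishes)
  i = 4 (even): a_4 · C_{2} = -4 · 2 = -8
  i = 5 (odd): ∫ x^5 ρ_sc = 0 (vanishes)

Summing the contributions: ∫_{−2}^{2} p(x) ρ_sc(x) dx = 3 + (-3) + (-8) = -8.


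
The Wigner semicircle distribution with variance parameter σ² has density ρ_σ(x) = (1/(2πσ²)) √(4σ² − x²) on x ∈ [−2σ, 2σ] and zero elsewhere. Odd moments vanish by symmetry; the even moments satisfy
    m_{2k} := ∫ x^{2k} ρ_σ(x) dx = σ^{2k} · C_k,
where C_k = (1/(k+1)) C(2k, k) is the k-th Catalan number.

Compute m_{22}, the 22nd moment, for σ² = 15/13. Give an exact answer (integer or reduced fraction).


By the scaled semicircle moment identity, m_{2k} = σ^{2k} · C_k with k = 11.
C_11 = (1/(k+1)) · C(2k, k) = (1/12) · C(22, 11) = (1/12) · 705432 = 58786.
σ^{2k} = (σ²)^k = (15/13)^11 = 8649755859375/1792160394037.

Therefore m_{22} = σ^{22} · C_11 = (8649755859375/1792160394037) · 58786 = 39114195996093750/137858491849.


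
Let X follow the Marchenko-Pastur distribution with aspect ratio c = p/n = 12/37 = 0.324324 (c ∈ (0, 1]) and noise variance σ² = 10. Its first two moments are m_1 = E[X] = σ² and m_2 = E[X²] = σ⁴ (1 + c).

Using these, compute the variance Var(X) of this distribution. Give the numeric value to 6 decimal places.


m_1 = E[X] = σ² = 10, so m_1² = 100.
m_2 = E[X²] = σ⁴ (1 + c) = 100 · (1 + 0.324324) = 100 · 1.324324 = 132.432432.
(Note m_2 − m_1² simplifies to c · σ⁴ = 0.324324 · 100.)

Var(X) = m_2 − m_1² = 132.432432 − 100 = 32.432432.


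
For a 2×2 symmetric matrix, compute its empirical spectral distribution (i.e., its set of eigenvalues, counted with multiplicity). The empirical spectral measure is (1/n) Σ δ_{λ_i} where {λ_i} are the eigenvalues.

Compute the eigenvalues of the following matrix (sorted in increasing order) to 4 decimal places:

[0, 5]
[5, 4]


Since M is real symmetric, both eigenvalues are real; they are the roots of det(λI − M) = λ² − (tr M) λ + det M.
tr M = 0 + 4 = 4.
det M = 0·4 − 5² = 0 − 25 = -25.
Characteristic polynomial: λ² − 4λ − 25 = 0.
Discriminant Δ = (tr M)² − 4·det M = 16 − (-100) = 116; √Δ = 10.770330.
λ = (tr M ± √Δ)/2 = (4 ± 10.770330)/2, giving (tr M − √Δ)/2 = -3.3852 and (tr M + √Δ)/2 = 7.3852.

Eigenvalues sorted in increasing order: [-3.3852, 7.3852].


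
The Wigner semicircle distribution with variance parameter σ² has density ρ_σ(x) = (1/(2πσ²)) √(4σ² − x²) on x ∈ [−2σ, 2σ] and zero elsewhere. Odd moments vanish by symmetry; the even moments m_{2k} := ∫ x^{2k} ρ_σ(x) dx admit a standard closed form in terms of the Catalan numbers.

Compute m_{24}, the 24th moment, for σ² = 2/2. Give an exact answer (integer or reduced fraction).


By the scaled semicircle moment identity, m_{2k} = σ^{2k} · C_k with k = 12.
C_12 = (1/(k+1)) · C(2k, k) = (1/13) · C(24, 12) = (1/13) · 2704156 = 208012.
σ^{2k} = (σ²)^k = (2/2)^12 = 1.

Therefore m_{24} = σ^{24} · C_12 = 1 · 208012 = 208012.


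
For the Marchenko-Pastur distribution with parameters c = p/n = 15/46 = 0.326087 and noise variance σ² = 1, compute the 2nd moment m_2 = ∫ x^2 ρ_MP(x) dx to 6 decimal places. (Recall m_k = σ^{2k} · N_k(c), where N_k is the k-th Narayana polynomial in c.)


E[X²] = σ⁴ (1 + c) (second MP moment). With σ² = 1 (so σ⁴ = 1) and c = 15/46 = 0.326087: E[X²] = 1 · (1 + 0.326087) = 1 · 1.326087.

So E[X^2] = 1.326087.


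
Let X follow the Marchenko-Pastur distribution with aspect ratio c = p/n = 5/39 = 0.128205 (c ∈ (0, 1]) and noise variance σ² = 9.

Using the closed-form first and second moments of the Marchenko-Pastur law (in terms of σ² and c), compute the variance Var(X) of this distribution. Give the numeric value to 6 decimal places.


Recall the MP moments m_1 = E[X] = σ² and m_2 = E[X²] = σ⁴ (1 + c).
m_1 = E[X] = σ² = 9, so m_1² = 81.
m_2 = E[X²] = σ⁴ (1 + c) = 81 · (1 + 0.128205) = 81 · 1.128205 = 91.384615.
(Note m_2 − m_1² simplifies to c · σ⁴ = 0.128205 · 81.)

Var(X) = m_2 − m_1² = 91.384615 − 81 = 10.384615.


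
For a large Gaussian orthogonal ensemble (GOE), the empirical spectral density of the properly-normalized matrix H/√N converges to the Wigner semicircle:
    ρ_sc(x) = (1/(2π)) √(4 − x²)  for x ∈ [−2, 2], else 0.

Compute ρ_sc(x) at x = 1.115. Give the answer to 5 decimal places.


ρ_sc(x) = (1/(2π)) √(4 − x²). With x = 1.115:
  4 − x² = 4 − (1.115)² = 4 − 1.243225 = 2.756775.
  √(4 − x²) = 1.660354.
  1/(2π) = 0.159155.
  ρ_sc(1.115) = 0.159155 · 1.660354 = 0.264254.

Rounded to 5 decimal places: ρ_sc(1.115) ≈ 0.26425.


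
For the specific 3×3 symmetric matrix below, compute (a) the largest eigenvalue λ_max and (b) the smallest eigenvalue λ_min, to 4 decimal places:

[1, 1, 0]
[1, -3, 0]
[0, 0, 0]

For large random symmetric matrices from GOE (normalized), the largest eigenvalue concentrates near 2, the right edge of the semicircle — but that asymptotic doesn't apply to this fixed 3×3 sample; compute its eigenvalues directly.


Since M is real symmetric, all three eigenvalues are real; they are the roots of det(λI − M) = λ³ − (tr M) λ² + s λ − det M, where s is the sum of the principal 2×2 minors.
tr M = 1 + (-3) + 0 = -2.
s = (1·(-3) − 1²) + (1·0 − 0²) + ((-3)·0 − 0²) = -4 + 0 + 0 = -4.
det M (expand along row 1) = 1·0 − 1·0 + 0·0 = 0.
Characteristic polynomial: λ³ + 2λ² − 4λ = 0.
Substitute λ = y + (tr M)/3 = y − 0.666667 to remove the quadratic term: y³ + p·y + q = 0 with p = s − (tr M)²/3 = -5.333333 and q = −2(tr M)³/27 + (tr M)·s/3 − det M = 3.259259.
Three real roots ⇒ use the trigonometric (Viète) form: r = 2√(−p/3) = 2.666667, φ = arccos(3q/(p·r)) = arccos(-0.687500) = 2.328837 rad.
y_k = r·cos(φ/3 − 2πk/3) for k = 0, 1, 2 gives y = 1.902735, 0.666667, -2.569401.
λ_k = y_k − 0.666667 gives λ = 1.2361, 0.0000, -3.2361 (check: the sum is -2.0000 = tr M).

Hence λ_max = 1.2361 and λ_min = -3.2361.


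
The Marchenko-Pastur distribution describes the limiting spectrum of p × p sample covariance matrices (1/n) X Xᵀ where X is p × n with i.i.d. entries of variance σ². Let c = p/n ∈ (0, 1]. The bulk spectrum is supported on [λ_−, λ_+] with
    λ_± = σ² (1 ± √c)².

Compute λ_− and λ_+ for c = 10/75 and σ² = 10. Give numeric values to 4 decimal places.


c = 10/75 = 0.133333; √c = 0.365148.
λ_− = σ² (1 − √c)² = 10 · (1 − 0.365148)² = 10 · (0.634852)² = 4.030366.
λ_+ = σ² (1 + √c)² = 10 · (1 + 0.365148)² = 10 · (1.365148)² = 18.636301.

Rounded to 4 decimal places: λ_− ≈ 4.0304, λ_+ ≈ 18.6363.


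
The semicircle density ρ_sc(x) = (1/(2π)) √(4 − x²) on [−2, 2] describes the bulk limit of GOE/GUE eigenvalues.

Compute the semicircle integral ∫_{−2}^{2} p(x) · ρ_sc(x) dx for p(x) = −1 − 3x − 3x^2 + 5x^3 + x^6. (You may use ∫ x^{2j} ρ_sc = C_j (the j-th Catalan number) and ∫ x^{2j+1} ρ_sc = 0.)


Write p(x) = Σ a_i x^i, split into monomials and integrate each against ρ_sc separately.
Using ∫ x^{2j} ρ_sc = C_j = (1/(j+1)) C(2j, j) (Catalan numbers) and ∫ x^{2j+1} ρ_sc = 0 (odd monomials vanish by symmetry):
  i = 0 (even): a_0 · C_{0} = -1 · 1 = -1
  i = 1 (odd): ∫ x^1 ρ_sc = 0 (vanishes)
  i = 2 (even): a_2 · C_{1} = -3 · 1 = -3
  i = 3 (odd): ∫ x^3 ρ_sc = 0 (vanishes)
  i = 6 (even): a_6 · C_{3} = 1 · 5 = 5

Summing the contributions: ∫_{−2}^{2} p(x) ρ_sc(x) dx = (-1) + (-3) + 5 = 1.


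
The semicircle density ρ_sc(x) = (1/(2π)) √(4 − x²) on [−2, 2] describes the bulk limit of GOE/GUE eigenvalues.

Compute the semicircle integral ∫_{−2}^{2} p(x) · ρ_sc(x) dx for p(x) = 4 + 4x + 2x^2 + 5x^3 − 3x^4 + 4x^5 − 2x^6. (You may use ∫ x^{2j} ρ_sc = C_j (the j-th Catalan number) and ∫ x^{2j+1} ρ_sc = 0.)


Write p(x) = Σ a_i x^i, split into monomials and integrate each against ρ_sc separately.
Using ∫ x^{2j} ρ_sc = C_j = (1/(j+1)) C(2j, j) (Catalan numbers) and ∫ x^{2j+1} ρ_sc = 0 (odd monomials vanish by symmetry):
  i = 0 (even): a_0 · C_{0} = 4 · 1 = 4
  i = 1 (odd): ∫ x^1 ρ_sc = 0 (vanishes)
  i = 2 (even): a_2 · C_{1} = 2 · 1 = 2
  i = 3 (odd): ∫ x^3 ρ_sc = 0 (vanishes)
  i = 4 (even): a_4 · C_{2} = -3 · 2 = -6
  i = 5 (odd): ∫ x^5 ρ_sc = 0 (vanishes)
  i = 6 (even): a_6 · C_{3} = -2 · 5 = -10

Summing the contributions: ∫_{−2}^{2} p(x) ρ_sc(x) dx = 4 + 2 + (-6) + (-10) = -10.


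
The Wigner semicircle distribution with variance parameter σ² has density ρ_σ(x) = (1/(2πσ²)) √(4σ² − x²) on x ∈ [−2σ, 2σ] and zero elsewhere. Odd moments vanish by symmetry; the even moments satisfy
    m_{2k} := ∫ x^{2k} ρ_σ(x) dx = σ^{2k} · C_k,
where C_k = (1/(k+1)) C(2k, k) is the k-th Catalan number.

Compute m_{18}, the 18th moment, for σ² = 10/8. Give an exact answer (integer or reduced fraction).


By the scaled semicircle moment identity, m_{2k} = σ^{2k} · C_k with k = 9.
C_9 = (1/(k+1)) · C(2k, k) = (1/10) · C(18, 9) = (1/10) · 48620 = 4862.
σ^{2k} = (σ²)^k = (10/8)^9 = 1953125/262144.

Therefore m_{18} = σ^{18} · C_9 = (1953125/262144) · 4862 = 4748046875/131072.


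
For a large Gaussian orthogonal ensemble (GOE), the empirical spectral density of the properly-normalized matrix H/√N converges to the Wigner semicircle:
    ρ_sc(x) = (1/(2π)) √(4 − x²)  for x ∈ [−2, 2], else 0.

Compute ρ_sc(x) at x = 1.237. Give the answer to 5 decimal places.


ρ_sc(x) = (1/(2π)) √(4 − x²). With x = 1.237:
  4 − x² = 4 − (1.237)² = 4 − 1.530169 = 2.469831.
  √(4 − x²) = 1.571570.
  1/(2π) = 0.159155.
  ρ_sc(1.237) = 0.159155 · 1.571570 = 0.250123.

Rounded to 5 decimal places: ρ_sc(1.237) ≈ 0.25012.


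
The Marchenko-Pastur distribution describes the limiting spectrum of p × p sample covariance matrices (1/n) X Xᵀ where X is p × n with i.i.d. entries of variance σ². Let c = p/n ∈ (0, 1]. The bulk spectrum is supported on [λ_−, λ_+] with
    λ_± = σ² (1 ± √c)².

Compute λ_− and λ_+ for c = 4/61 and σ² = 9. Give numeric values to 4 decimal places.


c = 4/61 = 0.065574; √c = 0.256074.
λ_− = σ² (1 − √c)² = 9 · (1 − 0.256074)² = 9 · (0.743926)² = 4.980836.
λ_+ = σ² (1 + √c)² = 9 · (1 + 0.256074)² = 9 · (1.256074)² = 14.199492.

Rounded to 4 decimal places: λ_− ≈ 4.9808, λ_+ ≈ 14.1995.


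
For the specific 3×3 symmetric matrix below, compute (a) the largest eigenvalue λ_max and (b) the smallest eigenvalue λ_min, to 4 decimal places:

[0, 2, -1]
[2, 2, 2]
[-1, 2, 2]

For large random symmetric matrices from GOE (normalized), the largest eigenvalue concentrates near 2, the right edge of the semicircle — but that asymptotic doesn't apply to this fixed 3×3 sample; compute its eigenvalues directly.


Since M is real symmetric, all three eigenvalues are real; they are the roots of det(λI − M) = λ³ − (tr M) λ² + s λ − det M, where s is the sum of the principal 2×2 minors.
tr M = 0 + 2 + 2 = 4.
s = (0·2 − 2²) + (0·2 − (-1)²) + (2·2 − 2²) = -4 + (-1) + 0 = -5.
det M (expand along row 1) = 0·0 − 2·6 + (-1)·6 = -18.
Characteristic polynomial: λ³ − 4λ² − 5λ + 18 = 0.
Substitute λ = y + (tr M)/3 = y + 1.333333 to remove the quadratic term: y³ + p·y + q = 0 with p = s − (tr M)²/3 = -10.333333 and q = −2(tr M)³/27 + (tr M)·s/3 − det M = 6.592593.
Three real roots ⇒ use the trigonometric (Viète) form: r = 2√(−p/3) = 3.711843, φ = arccos(3q/(p·r)) = arccos(-0.515641) = 2.112552 rad.
y_k = r·cos(φ/3 − 2πk/3) for k = 0, 1, 2 gives y = 2.828944, 0.666667, -3.495611.
λ_k = y_k + 1.333333 gives λ = 4.1623, 2.0000, -2.1623 (check: the sum is 4.0000 = tr M).

Hence λ_max = 4.1623 and λ_min = -2.1623.


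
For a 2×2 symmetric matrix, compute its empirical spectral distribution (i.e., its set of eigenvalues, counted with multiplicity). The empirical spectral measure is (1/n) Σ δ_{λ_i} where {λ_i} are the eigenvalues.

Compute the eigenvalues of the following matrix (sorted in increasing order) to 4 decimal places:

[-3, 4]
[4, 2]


Since M is real symmetric, both eigenvalues are real; they are the roots of det(λI − M) = λ² − (tr M) λ + det M.
tr M = -3 + 2 = -1.
det M = (-3)·2 − 4² = -6 − 16 = -22.
Characteristic polynomial: λ² + λ − 22 = 0.
Discriminant Δ = (tr M)² − 4·det M = 1 − (-88) = 89; √Δ = 9.433981.
λ = (tr M ± √Δ)/2 = (-1 ± 9.433981)/2, giving (tr M − √Δ)/2 = -5.2170 and (tr M + √Δ)/2 = 4.2170.

Eigenvalues sorted in increasing order: [-5.2170, 4.2170].


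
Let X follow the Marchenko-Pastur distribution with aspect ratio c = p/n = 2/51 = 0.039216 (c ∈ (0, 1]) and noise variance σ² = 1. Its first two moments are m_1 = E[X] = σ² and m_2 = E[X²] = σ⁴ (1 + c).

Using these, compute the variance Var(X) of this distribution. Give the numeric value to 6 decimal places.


m_1 = E[X] = σ² = 1, so m_1² = 1.
m_2 = E[X²] = σ⁴ (1 + c) = 1 · (1 + 0.039216) = 1 · 1.039216 = 1.039216.
(Note m_2 − m_1² simplifies to c · σ⁴ = 0.039216 · 1.)

Var(X) = m_2 − m_1² = 1.039216 − 1 = 0.039216.


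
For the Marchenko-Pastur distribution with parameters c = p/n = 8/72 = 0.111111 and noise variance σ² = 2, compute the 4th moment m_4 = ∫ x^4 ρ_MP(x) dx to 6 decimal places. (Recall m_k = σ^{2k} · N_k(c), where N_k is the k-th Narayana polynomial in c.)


E[X⁴] = σ⁸ (1 + 6c + 6c² + c³) (fourth MP moment). With σ² = 2 (so σ⁸ = 16) and c = 8/72 = 0.111111: E[X⁴] = 16 · (1 + 6·0.111111 + 6·(0.111111)² + (0.111111)³) = 16 · 1.742112.

So E[X^4] = 27.873800.


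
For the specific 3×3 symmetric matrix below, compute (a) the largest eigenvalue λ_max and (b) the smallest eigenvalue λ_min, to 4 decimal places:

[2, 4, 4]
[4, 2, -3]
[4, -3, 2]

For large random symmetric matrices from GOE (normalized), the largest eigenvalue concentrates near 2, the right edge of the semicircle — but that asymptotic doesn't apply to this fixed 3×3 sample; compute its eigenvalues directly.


Since M is real symmetric, all three eigenvalues are real; they are the roots of det(λI − M) = λ³ − (tr M) λ² + s λ − det M, where s is the sum of the principal 2×2 minors.
tr M = 2 + 2 + 2 = 6.
s = (2·2 − 4²) + (2·2 − 4²) + (2·2 − (-3)²) = -12 + (-12) + (-5) = -29.
det M (expand along row 1) = 2·(-5) − 4·20 + 4·(-20) = -170.
Characteristic polynomial: λ³ − 6λ² − 29λ + 170 = 0.
Substitute λ = y + (tr M)/3 = y + 2.000000 to remove the quadratic term: y³ + p·y + q = 0 with p = s − (tr M)²/3 = -41.000000 and q = −2(tr M)³/27 + (tr M)·s/3 − det M = 96.000000.
Three real roots ⇒ use the trigonometric (Viète) form: r = 2√(−p/3) = 7.393691, φ = arccos(3q/(p·r)) = arccos(-0.950052) = 2.824199 rad.
y_k = r·cos(φ/3 − 2πk/3) for k = 0, 1, 2 gives y = 4.352350, 3.000000, -7.352350.
λ_k = y_k + 2.000000 gives λ = 6.3523, 5.0000, -5.3523 (check: the sum is 6.0000 = tr M).

Hence λ_max = 6.3523 and λ_min = -5.3523.


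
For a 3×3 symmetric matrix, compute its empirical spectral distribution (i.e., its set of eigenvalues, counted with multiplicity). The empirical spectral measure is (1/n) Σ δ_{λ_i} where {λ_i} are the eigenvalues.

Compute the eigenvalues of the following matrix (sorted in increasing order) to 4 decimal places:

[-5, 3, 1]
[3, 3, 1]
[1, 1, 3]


Since M is real symmetric, all three eigenvalues are real; they are the roots of det(λI − M) = λ³ − (tr M) λ² + s λ − det M, where s is the sum of the principal 2×2 minors.
tr M = -5 + 3 + 3 = 1.
s = ((-5)·3 − 3²) + ((-5)·3 − 1²) + (3·3 − 1²) = -24 + (-16) + 8 = -32.
det M (expand along row 1) = (-5)·8 − 3·8 + 1·0 = -64.
Characteristic polynomial: λ³ − λ² − 32λ + 64 = 0.
Substitute λ = y + (tr M)/3 = y + 0.333333 to remove the quadratic term: y³ + p·y + q = 0 with p = s − (tr M)²/3 = -32.333333 and q = −2(tr M)³/27 + (tr M)·s/3 − det M = 53.259259.
Three real roots ⇒ use the trigonometric (Viète) form: r = 2√(−p/3) = 6.565905, φ = arccos(3q/(p·r)) = arccos(-0.752612) = 2.422817 rad.
y_k = r·cos(φ/3 − 2πk/3) for k = 0, 1, 2 gives y = 4.538555, 1.839794, -6.378349.
λ_k = y_k + 0.333333 gives λ = 4.8719, 2.1731, -6.0450 (check: the sum is 1.0000 = tr M).

Eigenvalues sorted in increasing order: [-6.0450, 2.1731, 4.8719].


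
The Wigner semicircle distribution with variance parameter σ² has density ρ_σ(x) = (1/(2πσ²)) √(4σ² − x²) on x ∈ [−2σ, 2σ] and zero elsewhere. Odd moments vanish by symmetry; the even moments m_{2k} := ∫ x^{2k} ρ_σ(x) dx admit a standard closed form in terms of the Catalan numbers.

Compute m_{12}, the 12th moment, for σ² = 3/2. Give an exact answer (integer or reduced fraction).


By the scaled semicircle moment identity, m_{2k} = σ^{2k} · C_k with k = 6.
C_6 = (1/(k+1)) · C(2k, k) = (1/7) · C(12, 6) = (1/7) · 924 = 132.
σ^{2k} = (σ²)^k = (3/2)^6 = 729/64.

Therefore m_{12} = σ^{12} · C_6 = (729/64) · 132 = 24057/16.


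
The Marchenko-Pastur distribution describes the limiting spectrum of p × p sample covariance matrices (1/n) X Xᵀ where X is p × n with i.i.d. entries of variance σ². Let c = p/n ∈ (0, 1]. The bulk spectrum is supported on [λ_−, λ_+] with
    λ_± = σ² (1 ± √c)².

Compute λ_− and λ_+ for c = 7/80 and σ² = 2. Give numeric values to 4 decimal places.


c = 7/80 = 0.087500; √c = 0.295804.
λ_− = σ² (1 − √c)² = 2 · (1 − 0.295804)² = 2 · (0.704196)² = 0.991784.
λ_+ = σ² (1 + √c)² = 2 · (1 + 0.295804)² = 2 · (1.295804)² = 3.358216.

Rounded to 4 decimal places: λ_− ≈ 0.9918, λ_+ ≈ 3.3582.


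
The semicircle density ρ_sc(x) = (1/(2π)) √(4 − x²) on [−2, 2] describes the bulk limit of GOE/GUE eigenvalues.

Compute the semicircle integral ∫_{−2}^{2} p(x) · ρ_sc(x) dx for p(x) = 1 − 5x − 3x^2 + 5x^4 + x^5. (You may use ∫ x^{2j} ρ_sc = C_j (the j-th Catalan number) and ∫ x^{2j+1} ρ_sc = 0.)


Write p(x) = Σ a_i x^i, split into monomials and integrate each against ρ_sc separately.
Using ∫ x^{2j} ρ_sc = C_j = (1/(j+1)) C(2j, j) (Catalan numbers) and ∫ x^{2j+1} ρ_sc = 0 (odd monomials vanish by symmetry):
  i = 0 (even): a_0 · C_{0} = 1 · 1 = 1
  i = 1 (odd): ∫ x^1 ρ_sc = 0 (vanishes)
  i = 2 (even): a_2 · C_{1} = -3 · 1 = -3
  i = 4 (even): a_4 · C_{2} = 5 · 2 = 10
  i = 5 (odd): ∫ x^5 ρ_sc = 0 (vanishes)

Summing the contributions: ∫_{−2}^{2} p(x) ρ_sc(x) dx = 1 + (-3) + 10 = 8.
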